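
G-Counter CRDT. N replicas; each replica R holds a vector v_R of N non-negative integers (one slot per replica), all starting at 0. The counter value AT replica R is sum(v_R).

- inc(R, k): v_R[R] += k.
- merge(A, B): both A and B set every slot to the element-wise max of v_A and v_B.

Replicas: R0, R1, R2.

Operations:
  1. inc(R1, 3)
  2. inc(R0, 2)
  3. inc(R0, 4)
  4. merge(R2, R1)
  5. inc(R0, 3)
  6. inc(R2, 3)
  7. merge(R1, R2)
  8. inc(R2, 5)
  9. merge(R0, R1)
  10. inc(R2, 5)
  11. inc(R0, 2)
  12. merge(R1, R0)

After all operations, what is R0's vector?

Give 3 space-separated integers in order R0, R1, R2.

Answer: 11 3 3

Derivation:
Op 1: inc R1 by 3 -> R1=(0,3,0) value=3
Op 2: inc R0 by 2 -> R0=(2,0,0) value=2
Op 3: inc R0 by 4 -> R0=(6,0,0) value=6
Op 4: merge R2<->R1 -> R2=(0,3,0) R1=(0,3,0)
Op 5: inc R0 by 3 -> R0=(9,0,0) value=9
Op 6: inc R2 by 3 -> R2=(0,3,3) value=6
Op 7: merge R1<->R2 -> R1=(0,3,3) R2=(0,3,3)
Op 8: inc R2 by 5 -> R2=(0,3,8) value=11
Op 9: merge R0<->R1 -> R0=(9,3,3) R1=(9,3,3)
Op 10: inc R2 by 5 -> R2=(0,3,13) value=16
Op 11: inc R0 by 2 -> R0=(11,3,3) value=17
Op 12: merge R1<->R0 -> R1=(11,3,3) R0=(11,3,3)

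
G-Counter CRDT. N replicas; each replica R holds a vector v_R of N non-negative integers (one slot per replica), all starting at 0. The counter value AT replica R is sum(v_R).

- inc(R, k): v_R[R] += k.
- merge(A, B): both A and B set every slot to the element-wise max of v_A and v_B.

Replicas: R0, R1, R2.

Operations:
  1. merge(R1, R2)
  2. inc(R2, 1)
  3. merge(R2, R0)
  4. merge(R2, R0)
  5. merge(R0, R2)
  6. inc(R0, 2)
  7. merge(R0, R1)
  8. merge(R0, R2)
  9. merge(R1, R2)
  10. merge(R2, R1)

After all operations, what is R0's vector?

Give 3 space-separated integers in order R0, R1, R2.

Op 1: merge R1<->R2 -> R1=(0,0,0) R2=(0,0,0)
Op 2: inc R2 by 1 -> R2=(0,0,1) value=1
Op 3: merge R2<->R0 -> R2=(0,0,1) R0=(0,0,1)
Op 4: merge R2<->R0 -> R2=(0,0,1) R0=(0,0,1)
Op 5: merge R0<->R2 -> R0=(0,0,1) R2=(0,0,1)
Op 6: inc R0 by 2 -> R0=(2,0,1) value=3
Op 7: merge R0<->R1 -> R0=(2,0,1) R1=(2,0,1)
Op 8: merge R0<->R2 -> R0=(2,0,1) R2=(2,0,1)
Op 9: merge R1<->R2 -> R1=(2,0,1) R2=(2,0,1)
Op 10: merge R2<->R1 -> R2=(2,0,1) R1=(2,0,1)

Answer: 2 0 1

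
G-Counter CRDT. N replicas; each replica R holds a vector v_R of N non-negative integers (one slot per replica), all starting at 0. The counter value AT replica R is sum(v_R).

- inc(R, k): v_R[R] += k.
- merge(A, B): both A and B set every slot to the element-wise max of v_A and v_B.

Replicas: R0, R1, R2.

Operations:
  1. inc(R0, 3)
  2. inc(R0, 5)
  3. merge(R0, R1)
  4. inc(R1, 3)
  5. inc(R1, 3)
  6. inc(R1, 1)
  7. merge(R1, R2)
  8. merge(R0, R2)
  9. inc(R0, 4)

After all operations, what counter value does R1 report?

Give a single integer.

Op 1: inc R0 by 3 -> R0=(3,0,0) value=3
Op 2: inc R0 by 5 -> R0=(8,0,0) value=8
Op 3: merge R0<->R1 -> R0=(8,0,0) R1=(8,0,0)
Op 4: inc R1 by 3 -> R1=(8,3,0) value=11
Op 5: inc R1 by 3 -> R1=(8,6,0) value=14
Op 6: inc R1 by 1 -> R1=(8,7,0) value=15
Op 7: merge R1<->R2 -> R1=(8,7,0) R2=(8,7,0)
Op 8: merge R0<->R2 -> R0=(8,7,0) R2=(8,7,0)
Op 9: inc R0 by 4 -> R0=(12,7,0) value=19

Answer: 15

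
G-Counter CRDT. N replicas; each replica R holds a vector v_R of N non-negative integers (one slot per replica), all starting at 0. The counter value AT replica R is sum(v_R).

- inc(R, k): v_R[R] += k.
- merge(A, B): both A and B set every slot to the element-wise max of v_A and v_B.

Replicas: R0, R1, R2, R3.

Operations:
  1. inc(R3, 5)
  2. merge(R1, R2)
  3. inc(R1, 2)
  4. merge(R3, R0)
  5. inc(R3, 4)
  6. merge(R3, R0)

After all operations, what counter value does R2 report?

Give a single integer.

Op 1: inc R3 by 5 -> R3=(0,0,0,5) value=5
Op 2: merge R1<->R2 -> R1=(0,0,0,0) R2=(0,0,0,0)
Op 3: inc R1 by 2 -> R1=(0,2,0,0) value=2
Op 4: merge R3<->R0 -> R3=(0,0,0,5) R0=(0,0,0,5)
Op 5: inc R3 by 4 -> R3=(0,0,0,9) value=9
Op 6: merge R3<->R0 -> R3=(0,0,0,9) R0=(0,0,0,9)

Answer: 0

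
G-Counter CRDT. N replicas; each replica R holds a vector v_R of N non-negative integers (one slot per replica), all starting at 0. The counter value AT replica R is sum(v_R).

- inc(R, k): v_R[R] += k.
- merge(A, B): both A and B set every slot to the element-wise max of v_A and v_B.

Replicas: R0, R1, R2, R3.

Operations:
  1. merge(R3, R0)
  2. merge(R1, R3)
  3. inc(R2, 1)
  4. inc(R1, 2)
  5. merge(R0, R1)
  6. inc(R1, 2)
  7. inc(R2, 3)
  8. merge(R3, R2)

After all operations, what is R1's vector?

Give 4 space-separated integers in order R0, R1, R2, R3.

Answer: 0 4 0 0

Derivation:
Op 1: merge R3<->R0 -> R3=(0,0,0,0) R0=(0,0,0,0)
Op 2: merge R1<->R3 -> R1=(0,0,0,0) R3=(0,0,0,0)
Op 3: inc R2 by 1 -> R2=(0,0,1,0) value=1
Op 4: inc R1 by 2 -> R1=(0,2,0,0) value=2
Op 5: merge R0<->R1 -> R0=(0,2,0,0) R1=(0,2,0,0)
Op 6: inc R1 by 2 -> R1=(0,4,0,0) value=4
Op 7: inc R2 by 3 -> R2=(0,0,4,0) value=4
Op 8: merge R3<->R2 -> R3=(0,0,4,0) R2=(0,0,4,0)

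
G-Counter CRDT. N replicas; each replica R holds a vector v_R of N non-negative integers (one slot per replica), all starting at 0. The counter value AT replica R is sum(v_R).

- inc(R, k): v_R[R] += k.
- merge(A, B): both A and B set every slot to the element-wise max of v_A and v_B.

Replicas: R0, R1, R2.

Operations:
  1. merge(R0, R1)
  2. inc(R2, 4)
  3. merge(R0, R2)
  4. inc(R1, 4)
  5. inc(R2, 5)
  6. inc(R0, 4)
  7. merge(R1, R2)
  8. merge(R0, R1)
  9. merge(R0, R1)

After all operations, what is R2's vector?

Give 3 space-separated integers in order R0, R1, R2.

Op 1: merge R0<->R1 -> R0=(0,0,0) R1=(0,0,0)
Op 2: inc R2 by 4 -> R2=(0,0,4) value=4
Op 3: merge R0<->R2 -> R0=(0,0,4) R2=(0,0,4)
Op 4: inc R1 by 4 -> R1=(0,4,0) value=4
Op 5: inc R2 by 5 -> R2=(0,0,9) value=9
Op 6: inc R0 by 4 -> R0=(4,0,4) value=8
Op 7: merge R1<->R2 -> R1=(0,4,9) R2=(0,4,9)
Op 8: merge R0<->R1 -> R0=(4,4,9) R1=(4,4,9)
Op 9: merge R0<->R1 -> R0=(4,4,9) R1=(4,4,9)

Answer: 0 4 9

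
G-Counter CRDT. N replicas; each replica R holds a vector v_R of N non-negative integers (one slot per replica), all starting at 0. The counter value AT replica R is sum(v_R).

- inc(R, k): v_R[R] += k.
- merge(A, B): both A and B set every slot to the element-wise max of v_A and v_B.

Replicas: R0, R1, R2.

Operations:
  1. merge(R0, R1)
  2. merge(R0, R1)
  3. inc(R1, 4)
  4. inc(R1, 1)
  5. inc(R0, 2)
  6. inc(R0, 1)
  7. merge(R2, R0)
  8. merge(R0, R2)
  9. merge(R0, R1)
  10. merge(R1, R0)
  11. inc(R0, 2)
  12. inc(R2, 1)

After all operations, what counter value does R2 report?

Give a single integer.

Answer: 4

Derivation:
Op 1: merge R0<->R1 -> R0=(0,0,0) R1=(0,0,0)
Op 2: merge R0<->R1 -> R0=(0,0,0) R1=(0,0,0)
Op 3: inc R1 by 4 -> R1=(0,4,0) value=4
Op 4: inc R1 by 1 -> R1=(0,5,0) value=5
Op 5: inc R0 by 2 -> R0=(2,0,0) value=2
Op 6: inc R0 by 1 -> R0=(3,0,0) value=3
Op 7: merge R2<->R0 -> R2=(3,0,0) R0=(3,0,0)
Op 8: merge R0<->R2 -> R0=(3,0,0) R2=(3,0,0)
Op 9: merge R0<->R1 -> R0=(3,5,0) R1=(3,5,0)
Op 10: merge R1<->R0 -> R1=(3,5,0) R0=(3,5,0)
Op 11: inc R0 by 2 -> R0=(5,5,0) value=10
Op 12: inc R2 by 1 -> R2=(3,0,1) value=4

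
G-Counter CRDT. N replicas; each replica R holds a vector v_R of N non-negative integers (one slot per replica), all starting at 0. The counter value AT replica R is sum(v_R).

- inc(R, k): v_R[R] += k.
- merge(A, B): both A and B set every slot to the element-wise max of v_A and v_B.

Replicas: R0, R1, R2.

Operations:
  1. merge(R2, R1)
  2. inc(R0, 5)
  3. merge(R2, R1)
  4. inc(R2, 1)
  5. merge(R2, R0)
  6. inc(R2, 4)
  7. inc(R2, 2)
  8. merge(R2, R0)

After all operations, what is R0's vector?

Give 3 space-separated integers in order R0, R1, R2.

Op 1: merge R2<->R1 -> R2=(0,0,0) R1=(0,0,0)
Op 2: inc R0 by 5 -> R0=(5,0,0) value=5
Op 3: merge R2<->R1 -> R2=(0,0,0) R1=(0,0,0)
Op 4: inc R2 by 1 -> R2=(0,0,1) value=1
Op 5: merge R2<->R0 -> R2=(5,0,1) R0=(5,0,1)
Op 6: inc R2 by 4 -> R2=(5,0,5) value=10
Op 7: inc R2 by 2 -> R2=(5,0,7) value=12
Op 8: merge R2<->R0 -> R2=(5,0,7) R0=(5,0,7)

Answer: 5 0 7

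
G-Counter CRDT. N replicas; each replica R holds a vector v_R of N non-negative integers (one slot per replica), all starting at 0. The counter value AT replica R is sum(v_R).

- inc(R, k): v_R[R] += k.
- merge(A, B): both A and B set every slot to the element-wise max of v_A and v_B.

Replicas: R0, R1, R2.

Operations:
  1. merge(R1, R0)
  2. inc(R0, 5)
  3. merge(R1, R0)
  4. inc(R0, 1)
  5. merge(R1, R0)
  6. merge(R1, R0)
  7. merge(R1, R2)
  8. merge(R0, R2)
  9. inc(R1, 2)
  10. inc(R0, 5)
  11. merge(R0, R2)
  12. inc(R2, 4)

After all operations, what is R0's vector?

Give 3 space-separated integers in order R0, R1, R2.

Op 1: merge R1<->R0 -> R1=(0,0,0) R0=(0,0,0)
Op 2: inc R0 by 5 -> R0=(5,0,0) value=5
Op 3: merge R1<->R0 -> R1=(5,0,0) R0=(5,0,0)
Op 4: inc R0 by 1 -> R0=(6,0,0) value=6
Op 5: merge R1<->R0 -> R1=(6,0,0) R0=(6,0,0)
Op 6: merge R1<->R0 -> R1=(6,0,0) R0=(6,0,0)
Op 7: merge R1<->R2 -> R1=(6,0,0) R2=(6,0,0)
Op 8: merge R0<->R2 -> R0=(6,0,0) R2=(6,0,0)
Op 9: inc R1 by 2 -> R1=(6,2,0) value=8
Op 10: inc R0 by 5 -> R0=(11,0,0) value=11
Op 11: merge R0<->R2 -> R0=(11,0,0) R2=(11,0,0)
Op 12: inc R2 by 4 -> R2=(11,0,4) value=15

Answer: 11 0 0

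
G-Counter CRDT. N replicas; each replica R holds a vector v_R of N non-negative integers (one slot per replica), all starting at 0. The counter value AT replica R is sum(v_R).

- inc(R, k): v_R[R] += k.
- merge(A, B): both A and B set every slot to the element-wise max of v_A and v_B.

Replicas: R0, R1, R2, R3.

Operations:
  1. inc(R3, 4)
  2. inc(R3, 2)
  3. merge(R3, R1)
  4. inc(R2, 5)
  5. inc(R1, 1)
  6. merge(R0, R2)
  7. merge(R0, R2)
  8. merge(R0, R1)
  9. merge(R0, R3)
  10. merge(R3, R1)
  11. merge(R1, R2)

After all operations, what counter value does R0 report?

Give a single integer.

Op 1: inc R3 by 4 -> R3=(0,0,0,4) value=4
Op 2: inc R3 by 2 -> R3=(0,0,0,6) value=6
Op 3: merge R3<->R1 -> R3=(0,0,0,6) R1=(0,0,0,6)
Op 4: inc R2 by 5 -> R2=(0,0,5,0) value=5
Op 5: inc R1 by 1 -> R1=(0,1,0,6) value=7
Op 6: merge R0<->R2 -> R0=(0,0,5,0) R2=(0,0,5,0)
Op 7: merge R0<->R2 -> R0=(0,0,5,0) R2=(0,0,5,0)
Op 8: merge R0<->R1 -> R0=(0,1,5,6) R1=(0,1,5,6)
Op 9: merge R0<->R3 -> R0=(0,1,5,6) R3=(0,1,5,6)
Op 10: merge R3<->R1 -> R3=(0,1,5,6) R1=(0,1,5,6)
Op 11: merge R1<->R2 -> R1=(0,1,5,6) R2=(0,1,5,6)

Answer: 12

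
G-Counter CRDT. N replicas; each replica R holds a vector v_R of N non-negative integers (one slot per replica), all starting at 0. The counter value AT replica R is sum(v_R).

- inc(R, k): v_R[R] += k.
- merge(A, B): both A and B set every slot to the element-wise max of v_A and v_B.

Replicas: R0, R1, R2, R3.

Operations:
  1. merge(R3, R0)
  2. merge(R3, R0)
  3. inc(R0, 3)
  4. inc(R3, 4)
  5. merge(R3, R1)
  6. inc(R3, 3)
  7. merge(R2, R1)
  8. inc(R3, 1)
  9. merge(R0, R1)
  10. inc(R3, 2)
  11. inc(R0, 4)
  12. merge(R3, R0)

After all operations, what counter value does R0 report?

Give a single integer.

Answer: 17

Derivation:
Op 1: merge R3<->R0 -> R3=(0,0,0,0) R0=(0,0,0,0)
Op 2: merge R3<->R0 -> R3=(0,0,0,0) R0=(0,0,0,0)
Op 3: inc R0 by 3 -> R0=(3,0,0,0) value=3
Op 4: inc R3 by 4 -> R3=(0,0,0,4) value=4
Op 5: merge R3<->R1 -> R3=(0,0,0,4) R1=(0,0,0,4)
Op 6: inc R3 by 3 -> R3=(0,0,0,7) value=7
Op 7: merge R2<->R1 -> R2=(0,0,0,4) R1=(0,0,0,4)
Op 8: inc R3 by 1 -> R3=(0,0,0,8) value=8
Op 9: merge R0<->R1 -> R0=(3,0,0,4) R1=(3,0,0,4)
Op 10: inc R3 by 2 -> R3=(0,0,0,10) value=10
Op 11: inc R0 by 4 -> R0=(7,0,0,4) value=11
Op 12: merge R3<->R0 -> R3=(7,0,0,10) R0=(7,0,0,10)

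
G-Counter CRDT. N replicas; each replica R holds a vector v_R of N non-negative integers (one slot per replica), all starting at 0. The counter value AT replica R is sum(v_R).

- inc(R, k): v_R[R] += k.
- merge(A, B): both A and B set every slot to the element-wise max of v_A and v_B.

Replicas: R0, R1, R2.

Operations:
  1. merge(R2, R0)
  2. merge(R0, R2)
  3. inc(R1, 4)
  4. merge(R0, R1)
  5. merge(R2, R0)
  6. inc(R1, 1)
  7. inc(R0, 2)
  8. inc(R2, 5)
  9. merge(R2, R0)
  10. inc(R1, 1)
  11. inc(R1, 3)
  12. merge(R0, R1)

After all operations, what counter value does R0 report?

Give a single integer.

Answer: 16

Derivation:
Op 1: merge R2<->R0 -> R2=(0,0,0) R0=(0,0,0)
Op 2: merge R0<->R2 -> R0=(0,0,0) R2=(0,0,0)
Op 3: inc R1 by 4 -> R1=(0,4,0) value=4
Op 4: merge R0<->R1 -> R0=(0,4,0) R1=(0,4,0)
Op 5: merge R2<->R0 -> R2=(0,4,0) R0=(0,4,0)
Op 6: inc R1 by 1 -> R1=(0,5,0) value=5
Op 7: inc R0 by 2 -> R0=(2,4,0) value=6
Op 8: inc R2 by 5 -> R2=(0,4,5) value=9
Op 9: merge R2<->R0 -> R2=(2,4,5) R0=(2,4,5)
Op 10: inc R1 by 1 -> R1=(0,6,0) value=6
Op 11: inc R1 by 3 -> R1=(0,9,0) value=9
Op 12: merge R0<->R1 -> R0=(2,9,5) R1=(2,9,5)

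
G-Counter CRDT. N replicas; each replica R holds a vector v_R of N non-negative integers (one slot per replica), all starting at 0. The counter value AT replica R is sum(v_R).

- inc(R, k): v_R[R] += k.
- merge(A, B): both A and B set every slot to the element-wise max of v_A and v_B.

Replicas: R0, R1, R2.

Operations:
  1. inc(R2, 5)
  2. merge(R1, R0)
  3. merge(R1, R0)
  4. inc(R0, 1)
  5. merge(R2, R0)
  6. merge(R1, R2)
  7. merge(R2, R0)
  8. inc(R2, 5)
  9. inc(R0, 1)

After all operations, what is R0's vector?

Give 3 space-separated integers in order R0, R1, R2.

Answer: 2 0 5

Derivation:
Op 1: inc R2 by 5 -> R2=(0,0,5) value=5
Op 2: merge R1<->R0 -> R1=(0,0,0) R0=(0,0,0)
Op 3: merge R1<->R0 -> R1=(0,0,0) R0=(0,0,0)
Op 4: inc R0 by 1 -> R0=(1,0,0) value=1
Op 5: merge R2<->R0 -> R2=(1,0,5) R0=(1,0,5)
Op 6: merge R1<->R2 -> R1=(1,0,5) R2=(1,0,5)
Op 7: merge R2<->R0 -> R2=(1,0,5) R0=(1,0,5)
Op 8: inc R2 by 5 -> R2=(1,0,10) value=11
Op 9: inc R0 by 1 -> R0=(2,0,5) value=7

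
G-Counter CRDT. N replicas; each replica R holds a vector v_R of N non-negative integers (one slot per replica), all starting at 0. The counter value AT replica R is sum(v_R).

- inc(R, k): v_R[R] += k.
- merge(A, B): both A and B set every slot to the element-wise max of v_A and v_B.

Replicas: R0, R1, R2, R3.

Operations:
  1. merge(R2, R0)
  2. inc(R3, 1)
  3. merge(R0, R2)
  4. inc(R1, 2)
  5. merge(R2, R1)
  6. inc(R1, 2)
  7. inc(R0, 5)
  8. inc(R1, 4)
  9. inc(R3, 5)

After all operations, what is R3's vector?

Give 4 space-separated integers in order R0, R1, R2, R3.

Op 1: merge R2<->R0 -> R2=(0,0,0,0) R0=(0,0,0,0)
Op 2: inc R3 by 1 -> R3=(0,0,0,1) value=1
Op 3: merge R0<->R2 -> R0=(0,0,0,0) R2=(0,0,0,0)
Op 4: inc R1 by 2 -> R1=(0,2,0,0) value=2
Op 5: merge R2<->R1 -> R2=(0,2,0,0) R1=(0,2,0,0)
Op 6: inc R1 by 2 -> R1=(0,4,0,0) value=4
Op 7: inc R0 by 5 -> R0=(5,0,0,0) value=5
Op 8: inc R1 by 4 -> R1=(0,8,0,0) value=8
Op 9: inc R3 by 5 -> R3=(0,0,0,6) value=6

Answer: 0 0 0 6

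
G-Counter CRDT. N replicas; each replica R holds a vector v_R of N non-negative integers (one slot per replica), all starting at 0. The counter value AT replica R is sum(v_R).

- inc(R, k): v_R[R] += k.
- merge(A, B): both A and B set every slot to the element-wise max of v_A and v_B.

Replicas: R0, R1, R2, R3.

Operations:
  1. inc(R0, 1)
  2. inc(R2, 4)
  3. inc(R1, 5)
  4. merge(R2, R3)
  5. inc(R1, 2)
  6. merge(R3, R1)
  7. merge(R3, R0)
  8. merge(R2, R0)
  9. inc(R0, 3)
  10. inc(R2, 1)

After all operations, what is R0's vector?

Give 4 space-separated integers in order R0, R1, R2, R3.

Answer: 4 7 4 0

Derivation:
Op 1: inc R0 by 1 -> R0=(1,0,0,0) value=1
Op 2: inc R2 by 4 -> R2=(0,0,4,0) value=4
Op 3: inc R1 by 5 -> R1=(0,5,0,0) value=5
Op 4: merge R2<->R3 -> R2=(0,0,4,0) R3=(0,0,4,0)
Op 5: inc R1 by 2 -> R1=(0,7,0,0) value=7
Op 6: merge R3<->R1 -> R3=(0,7,4,0) R1=(0,7,4,0)
Op 7: merge R3<->R0 -> R3=(1,7,4,0) R0=(1,7,4,0)
Op 8: merge R2<->R0 -> R2=(1,7,4,0) R0=(1,7,4,0)
Op 9: inc R0 by 3 -> R0=(4,7,4,0) value=15
Op 10: inc R2 by 1 -> R2=(1,7,5,0) value=13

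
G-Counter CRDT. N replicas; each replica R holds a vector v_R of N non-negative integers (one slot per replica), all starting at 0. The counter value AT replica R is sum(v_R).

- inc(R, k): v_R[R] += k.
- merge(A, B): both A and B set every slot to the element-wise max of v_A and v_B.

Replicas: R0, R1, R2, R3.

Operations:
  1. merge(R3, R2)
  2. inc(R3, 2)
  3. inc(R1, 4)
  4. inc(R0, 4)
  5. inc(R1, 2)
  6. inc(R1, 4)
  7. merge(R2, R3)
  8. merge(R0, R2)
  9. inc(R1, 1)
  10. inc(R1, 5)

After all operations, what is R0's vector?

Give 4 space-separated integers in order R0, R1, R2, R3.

Op 1: merge R3<->R2 -> R3=(0,0,0,0) R2=(0,0,0,0)
Op 2: inc R3 by 2 -> R3=(0,0,0,2) value=2
Op 3: inc R1 by 4 -> R1=(0,4,0,0) value=4
Op 4: inc R0 by 4 -> R0=(4,0,0,0) value=4
Op 5: inc R1 by 2 -> R1=(0,6,0,0) value=6
Op 6: inc R1 by 4 -> R1=(0,10,0,0) value=10
Op 7: merge R2<->R3 -> R2=(0,0,0,2) R3=(0,0,0,2)
Op 8: merge R0<->R2 -> R0=(4,0,0,2) R2=(4,0,0,2)
Op 9: inc R1 by 1 -> R1=(0,11,0,0) value=11
Op 10: inc R1 by 5 -> R1=(0,16,0,0) value=16

Answer: 4 0 0 2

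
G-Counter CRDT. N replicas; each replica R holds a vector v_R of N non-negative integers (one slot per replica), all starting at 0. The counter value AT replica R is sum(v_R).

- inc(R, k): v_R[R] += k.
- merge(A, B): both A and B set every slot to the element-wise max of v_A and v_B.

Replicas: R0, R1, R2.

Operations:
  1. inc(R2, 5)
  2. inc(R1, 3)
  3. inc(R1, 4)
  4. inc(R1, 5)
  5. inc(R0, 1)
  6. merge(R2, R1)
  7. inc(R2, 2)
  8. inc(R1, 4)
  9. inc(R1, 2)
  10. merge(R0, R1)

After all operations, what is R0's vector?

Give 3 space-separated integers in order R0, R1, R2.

Op 1: inc R2 by 5 -> R2=(0,0,5) value=5
Op 2: inc R1 by 3 -> R1=(0,3,0) value=3
Op 3: inc R1 by 4 -> R1=(0,7,0) value=7
Op 4: inc R1 by 5 -> R1=(0,12,0) value=12
Op 5: inc R0 by 1 -> R0=(1,0,0) value=1
Op 6: merge R2<->R1 -> R2=(0,12,5) R1=(0,12,5)
Op 7: inc R2 by 2 -> R2=(0,12,7) value=19
Op 8: inc R1 by 4 -> R1=(0,16,5) value=21
Op 9: inc R1 by 2 -> R1=(0,18,5) value=23
Op 10: merge R0<->R1 -> R0=(1,18,5) R1=(1,18,5)

Answer: 1 18 5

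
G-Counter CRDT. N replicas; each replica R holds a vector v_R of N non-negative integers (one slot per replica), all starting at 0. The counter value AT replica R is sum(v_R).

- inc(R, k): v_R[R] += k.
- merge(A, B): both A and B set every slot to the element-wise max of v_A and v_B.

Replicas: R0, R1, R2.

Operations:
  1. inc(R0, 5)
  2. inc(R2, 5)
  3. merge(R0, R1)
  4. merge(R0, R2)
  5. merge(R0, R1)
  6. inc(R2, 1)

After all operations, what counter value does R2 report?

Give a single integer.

Op 1: inc R0 by 5 -> R0=(5,0,0) value=5
Op 2: inc R2 by 5 -> R2=(0,0,5) value=5
Op 3: merge R0<->R1 -> R0=(5,0,0) R1=(5,0,0)
Op 4: merge R0<->R2 -> R0=(5,0,5) R2=(5,0,5)
Op 5: merge R0<->R1 -> R0=(5,0,5) R1=(5,0,5)
Op 6: inc R2 by 1 -> R2=(5,0,6) value=11

Answer: 11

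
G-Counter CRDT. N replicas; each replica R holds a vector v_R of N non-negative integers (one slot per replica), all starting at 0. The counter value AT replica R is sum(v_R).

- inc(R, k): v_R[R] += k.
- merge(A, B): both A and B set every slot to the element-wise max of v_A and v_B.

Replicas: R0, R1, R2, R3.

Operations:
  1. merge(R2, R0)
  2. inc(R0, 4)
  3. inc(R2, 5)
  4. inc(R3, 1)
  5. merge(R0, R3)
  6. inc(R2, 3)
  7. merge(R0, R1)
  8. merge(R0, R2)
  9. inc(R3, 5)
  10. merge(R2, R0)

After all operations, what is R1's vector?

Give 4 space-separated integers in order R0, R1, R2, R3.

Op 1: merge R2<->R0 -> R2=(0,0,0,0) R0=(0,0,0,0)
Op 2: inc R0 by 4 -> R0=(4,0,0,0) value=4
Op 3: inc R2 by 5 -> R2=(0,0,5,0) value=5
Op 4: inc R3 by 1 -> R3=(0,0,0,1) value=1
Op 5: merge R0<->R3 -> R0=(4,0,0,1) R3=(4,0,0,1)
Op 6: inc R2 by 3 -> R2=(0,0,8,0) value=8
Op 7: merge R0<->R1 -> R0=(4,0,0,1) R1=(4,0,0,1)
Op 8: merge R0<->R2 -> R0=(4,0,8,1) R2=(4,0,8,1)
Op 9: inc R3 by 5 -> R3=(4,0,0,6) value=10
Op 10: merge R2<->R0 -> R2=(4,0,8,1) R0=(4,0,8,1)

Answer: 4 0 0 1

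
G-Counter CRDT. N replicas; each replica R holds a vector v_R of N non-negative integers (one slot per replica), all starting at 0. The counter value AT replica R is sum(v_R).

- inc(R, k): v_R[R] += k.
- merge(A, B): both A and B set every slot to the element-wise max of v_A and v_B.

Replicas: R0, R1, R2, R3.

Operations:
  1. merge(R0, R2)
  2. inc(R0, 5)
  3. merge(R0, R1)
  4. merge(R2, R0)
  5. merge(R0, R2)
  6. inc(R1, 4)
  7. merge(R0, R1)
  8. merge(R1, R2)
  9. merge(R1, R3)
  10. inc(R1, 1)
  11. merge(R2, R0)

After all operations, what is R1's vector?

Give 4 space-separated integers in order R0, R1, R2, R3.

Op 1: merge R0<->R2 -> R0=(0,0,0,0) R2=(0,0,0,0)
Op 2: inc R0 by 5 -> R0=(5,0,0,0) value=5
Op 3: merge R0<->R1 -> R0=(5,0,0,0) R1=(5,0,0,0)
Op 4: merge R2<->R0 -> R2=(5,0,0,0) R0=(5,0,0,0)
Op 5: merge R0<->R2 -> R0=(5,0,0,0) R2=(5,0,0,0)
Op 6: inc R1 by 4 -> R1=(5,4,0,0) value=9
Op 7: merge R0<->R1 -> R0=(5,4,0,0) R1=(5,4,0,0)
Op 8: merge R1<->R2 -> R1=(5,4,0,0) R2=(5,4,0,0)
Op 9: merge R1<->R3 -> R1=(5,4,0,0) R3=(5,4,0,0)
Op 10: inc R1 by 1 -> R1=(5,5,0,0) value=10
Op 11: merge R2<->R0 -> R2=(5,4,0,0) R0=(5,4,0,0)

Answer: 5 5 0 0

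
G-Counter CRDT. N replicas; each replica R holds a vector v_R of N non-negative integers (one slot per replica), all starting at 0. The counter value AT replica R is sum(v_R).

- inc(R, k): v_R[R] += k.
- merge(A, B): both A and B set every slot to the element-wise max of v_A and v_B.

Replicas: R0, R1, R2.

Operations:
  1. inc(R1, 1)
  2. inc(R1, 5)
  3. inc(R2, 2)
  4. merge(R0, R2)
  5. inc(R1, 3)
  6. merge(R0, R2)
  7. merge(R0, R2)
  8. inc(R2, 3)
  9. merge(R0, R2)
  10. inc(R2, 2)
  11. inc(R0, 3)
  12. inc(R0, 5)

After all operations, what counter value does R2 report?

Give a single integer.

Op 1: inc R1 by 1 -> R1=(0,1,0) value=1
Op 2: inc R1 by 5 -> R1=(0,6,0) value=6
Op 3: inc R2 by 2 -> R2=(0,0,2) value=2
Op 4: merge R0<->R2 -> R0=(0,0,2) R2=(0,0,2)
Op 5: inc R1 by 3 -> R1=(0,9,0) value=9
Op 6: merge R0<->R2 -> R0=(0,0,2) R2=(0,0,2)
Op 7: merge R0<->R2 -> R0=(0,0,2) R2=(0,0,2)
Op 8: inc R2 by 3 -> R2=(0,0,5) value=5
Op 9: merge R0<->R2 -> R0=(0,0,5) R2=(0,0,5)
Op 10: inc R2 by 2 -> R2=(0,0,7) value=7
Op 11: inc R0 by 3 -> R0=(3,0,5) value=8
Op 12: inc R0 by 5 -> R0=(8,0,5) value=13

Answer: 7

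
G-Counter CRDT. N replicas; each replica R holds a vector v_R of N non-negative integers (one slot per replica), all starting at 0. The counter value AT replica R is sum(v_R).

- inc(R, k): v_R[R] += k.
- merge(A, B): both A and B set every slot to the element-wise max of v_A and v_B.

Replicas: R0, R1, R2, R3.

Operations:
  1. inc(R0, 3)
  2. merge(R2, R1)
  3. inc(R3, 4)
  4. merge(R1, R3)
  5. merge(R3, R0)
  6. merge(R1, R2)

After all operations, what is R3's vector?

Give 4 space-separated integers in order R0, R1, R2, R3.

Answer: 3 0 0 4

Derivation:
Op 1: inc R0 by 3 -> R0=(3,0,0,0) value=3
Op 2: merge R2<->R1 -> R2=(0,0,0,0) R1=(0,0,0,0)
Op 3: inc R3 by 4 -> R3=(0,0,0,4) value=4
Op 4: merge R1<->R3 -> R1=(0,0,0,4) R3=(0,0,0,4)
Op 5: merge R3<->R0 -> R3=(3,0,0,4) R0=(3,0,0,4)
Op 6: merge R1<->R2 -> R1=(0,0,0,4) R2=(0,0,0,4)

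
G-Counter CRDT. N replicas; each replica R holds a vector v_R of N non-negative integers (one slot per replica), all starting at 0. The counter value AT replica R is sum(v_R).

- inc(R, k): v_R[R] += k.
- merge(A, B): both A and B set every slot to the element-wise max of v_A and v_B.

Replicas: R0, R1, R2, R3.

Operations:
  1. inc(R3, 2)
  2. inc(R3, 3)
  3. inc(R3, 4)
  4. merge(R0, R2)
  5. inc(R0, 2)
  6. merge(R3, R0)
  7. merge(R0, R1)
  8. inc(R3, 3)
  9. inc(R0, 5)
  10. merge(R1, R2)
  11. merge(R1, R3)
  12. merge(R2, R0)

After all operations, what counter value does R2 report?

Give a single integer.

Answer: 16

Derivation:
Op 1: inc R3 by 2 -> R3=(0,0,0,2) value=2
Op 2: inc R3 by 3 -> R3=(0,0,0,5) value=5
Op 3: inc R3 by 4 -> R3=(0,0,0,9) value=9
Op 4: merge R0<->R2 -> R0=(0,0,0,0) R2=(0,0,0,0)
Op 5: inc R0 by 2 -> R0=(2,0,0,0) value=2
Op 6: merge R3<->R0 -> R3=(2,0,0,9) R0=(2,0,0,9)
Op 7: merge R0<->R1 -> R0=(2,0,0,9) R1=(2,0,0,9)
Op 8: inc R3 by 3 -> R3=(2,0,0,12) value=14
Op 9: inc R0 by 5 -> R0=(7,0,0,9) value=16
Op 10: merge R1<->R2 -> R1=(2,0,0,9) R2=(2,0,0,9)
Op 11: merge R1<->R3 -> R1=(2,0,0,12) R3=(2,0,0,12)
Op 12: merge R2<->R0 -> R2=(7,0,0,9) R0=(7,0,0,9)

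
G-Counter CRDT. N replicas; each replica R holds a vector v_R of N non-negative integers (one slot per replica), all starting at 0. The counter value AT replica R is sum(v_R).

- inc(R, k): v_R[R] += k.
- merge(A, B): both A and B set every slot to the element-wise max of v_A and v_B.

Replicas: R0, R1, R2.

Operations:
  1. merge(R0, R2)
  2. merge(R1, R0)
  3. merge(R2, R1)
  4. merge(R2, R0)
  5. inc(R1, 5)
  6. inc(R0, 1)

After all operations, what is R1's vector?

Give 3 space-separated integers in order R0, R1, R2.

Op 1: merge R0<->R2 -> R0=(0,0,0) R2=(0,0,0)
Op 2: merge R1<->R0 -> R1=(0,0,0) R0=(0,0,0)
Op 3: merge R2<->R1 -> R2=(0,0,0) R1=(0,0,0)
Op 4: merge R2<->R0 -> R2=(0,0,0) R0=(0,0,0)
Op 5: inc R1 by 5 -> R1=(0,5,0) value=5
Op 6: inc R0 by 1 -> R0=(1,0,0) value=1

Answer: 0 5 0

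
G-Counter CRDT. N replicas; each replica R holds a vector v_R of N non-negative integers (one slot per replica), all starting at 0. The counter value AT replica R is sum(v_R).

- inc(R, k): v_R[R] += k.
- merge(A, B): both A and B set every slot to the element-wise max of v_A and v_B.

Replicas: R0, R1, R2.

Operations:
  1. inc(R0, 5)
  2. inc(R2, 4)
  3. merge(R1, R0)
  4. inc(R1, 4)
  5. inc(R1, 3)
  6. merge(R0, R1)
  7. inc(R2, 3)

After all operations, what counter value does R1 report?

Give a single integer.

Answer: 12

Derivation:
Op 1: inc R0 by 5 -> R0=(5,0,0) value=5
Op 2: inc R2 by 4 -> R2=(0,0,4) value=4
Op 3: merge R1<->R0 -> R1=(5,0,0) R0=(5,0,0)
Op 4: inc R1 by 4 -> R1=(5,4,0) value=9
Op 5: inc R1 by 3 -> R1=(5,7,0) value=12
Op 6: merge R0<->R1 -> R0=(5,7,0) R1=(5,7,0)
Op 7: inc R2 by 3 -> R2=(0,0,7) value=7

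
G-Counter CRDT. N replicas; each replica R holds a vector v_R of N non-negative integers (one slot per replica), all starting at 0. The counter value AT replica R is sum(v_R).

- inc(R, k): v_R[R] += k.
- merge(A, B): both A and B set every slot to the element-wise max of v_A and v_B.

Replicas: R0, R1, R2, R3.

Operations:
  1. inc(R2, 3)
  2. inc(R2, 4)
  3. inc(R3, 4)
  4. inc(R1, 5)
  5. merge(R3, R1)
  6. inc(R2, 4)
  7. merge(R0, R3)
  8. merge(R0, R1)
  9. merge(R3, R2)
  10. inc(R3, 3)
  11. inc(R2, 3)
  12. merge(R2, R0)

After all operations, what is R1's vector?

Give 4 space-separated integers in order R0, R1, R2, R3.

Answer: 0 5 0 4

Derivation:
Op 1: inc R2 by 3 -> R2=(0,0,3,0) value=3
Op 2: inc R2 by 4 -> R2=(0,0,7,0) value=7
Op 3: inc R3 by 4 -> R3=(0,0,0,4) value=4
Op 4: inc R1 by 5 -> R1=(0,5,0,0) value=5
Op 5: merge R3<->R1 -> R3=(0,5,0,4) R1=(0,5,0,4)
Op 6: inc R2 by 4 -> R2=(0,0,11,0) value=11
Op 7: merge R0<->R3 -> R0=(0,5,0,4) R3=(0,5,0,4)
Op 8: merge R0<->R1 -> R0=(0,5,0,4) R1=(0,5,0,4)
Op 9: merge R3<->R2 -> R3=(0,5,11,4) R2=(0,5,11,4)
Op 10: inc R3 by 3 -> R3=(0,5,11,7) value=23
Op 11: inc R2 by 3 -> R2=(0,5,14,4) value=23
Op 12: merge R2<->R0 -> R2=(0,5,14,4) R0=(0,5,14,4)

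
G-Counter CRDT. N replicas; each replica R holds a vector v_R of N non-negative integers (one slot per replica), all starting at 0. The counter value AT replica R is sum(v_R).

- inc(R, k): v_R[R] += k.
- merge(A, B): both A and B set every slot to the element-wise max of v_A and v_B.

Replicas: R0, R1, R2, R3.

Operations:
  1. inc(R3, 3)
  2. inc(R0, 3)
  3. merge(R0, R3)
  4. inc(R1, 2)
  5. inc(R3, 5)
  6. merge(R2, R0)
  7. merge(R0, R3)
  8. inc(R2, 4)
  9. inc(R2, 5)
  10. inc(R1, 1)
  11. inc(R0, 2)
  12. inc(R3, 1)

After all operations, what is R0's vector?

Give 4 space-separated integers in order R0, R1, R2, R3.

Answer: 5 0 0 8

Derivation:
Op 1: inc R3 by 3 -> R3=(0,0,0,3) value=3
Op 2: inc R0 by 3 -> R0=(3,0,0,0) value=3
Op 3: merge R0<->R3 -> R0=(3,0,0,3) R3=(3,0,0,3)
Op 4: inc R1 by 2 -> R1=(0,2,0,0) value=2
Op 5: inc R3 by 5 -> R3=(3,0,0,8) value=11
Op 6: merge R2<->R0 -> R2=(3,0,0,3) R0=(3,0,0,3)
Op 7: merge R0<->R3 -> R0=(3,0,0,8) R3=(3,0,0,8)
Op 8: inc R2 by 4 -> R2=(3,0,4,3) value=10
Op 9: inc R2 by 5 -> R2=(3,0,9,3) value=15
Op 10: inc R1 by 1 -> R1=(0,3,0,0) value=3
Op 11: inc R0 by 2 -> R0=(5,0,0,8) value=13
Op 12: inc R3 by 1 -> R3=(3,0,0,9) value=12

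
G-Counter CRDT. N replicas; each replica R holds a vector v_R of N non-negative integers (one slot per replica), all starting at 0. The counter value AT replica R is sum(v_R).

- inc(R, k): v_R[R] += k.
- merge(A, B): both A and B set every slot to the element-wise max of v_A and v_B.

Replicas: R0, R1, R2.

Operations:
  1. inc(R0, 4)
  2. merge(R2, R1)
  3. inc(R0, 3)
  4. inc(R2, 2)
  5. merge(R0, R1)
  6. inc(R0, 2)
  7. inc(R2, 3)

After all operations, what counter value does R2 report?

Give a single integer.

Op 1: inc R0 by 4 -> R0=(4,0,0) value=4
Op 2: merge R2<->R1 -> R2=(0,0,0) R1=(0,0,0)
Op 3: inc R0 by 3 -> R0=(7,0,0) value=7
Op 4: inc R2 by 2 -> R2=(0,0,2) value=2
Op 5: merge R0<->R1 -> R0=(7,0,0) R1=(7,0,0)
Op 6: inc R0 by 2 -> R0=(9,0,0) value=9
Op 7: inc R2 by 3 -> R2=(0,0,5) value=5

Answer: 5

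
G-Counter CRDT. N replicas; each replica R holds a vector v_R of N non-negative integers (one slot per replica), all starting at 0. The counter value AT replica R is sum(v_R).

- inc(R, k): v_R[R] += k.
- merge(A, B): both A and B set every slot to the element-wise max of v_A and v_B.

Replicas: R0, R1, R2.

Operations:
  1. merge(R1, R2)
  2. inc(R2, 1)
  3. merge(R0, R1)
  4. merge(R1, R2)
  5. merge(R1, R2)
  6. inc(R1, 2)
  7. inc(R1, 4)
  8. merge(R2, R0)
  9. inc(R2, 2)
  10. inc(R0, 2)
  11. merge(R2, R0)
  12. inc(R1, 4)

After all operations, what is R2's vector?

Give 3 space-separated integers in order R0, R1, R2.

Op 1: merge R1<->R2 -> R1=(0,0,0) R2=(0,0,0)
Op 2: inc R2 by 1 -> R2=(0,0,1) value=1
Op 3: merge R0<->R1 -> R0=(0,0,0) R1=(0,0,0)
Op 4: merge R1<->R2 -> R1=(0,0,1) R2=(0,0,1)
Op 5: merge R1<->R2 -> R1=(0,0,1) R2=(0,0,1)
Op 6: inc R1 by 2 -> R1=(0,2,1) value=3
Op 7: inc R1 by 4 -> R1=(0,6,1) value=7
Op 8: merge R2<->R0 -> R2=(0,0,1) R0=(0,0,1)
Op 9: inc R2 by 2 -> R2=(0,0,3) value=3
Op 10: inc R0 by 2 -> R0=(2,0,1) value=3
Op 11: merge R2<->R0 -> R2=(2,0,3) R0=(2,0,3)
Op 12: inc R1 by 4 -> R1=(0,10,1) value=11

Answer: 2 0 3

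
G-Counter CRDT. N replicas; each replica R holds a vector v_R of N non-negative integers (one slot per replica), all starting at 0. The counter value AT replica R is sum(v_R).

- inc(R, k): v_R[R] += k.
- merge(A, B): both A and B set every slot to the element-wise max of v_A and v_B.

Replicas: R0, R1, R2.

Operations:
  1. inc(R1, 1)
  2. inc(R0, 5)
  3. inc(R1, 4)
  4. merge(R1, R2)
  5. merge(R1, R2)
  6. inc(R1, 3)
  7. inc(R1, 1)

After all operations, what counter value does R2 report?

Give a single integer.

Answer: 5

Derivation:
Op 1: inc R1 by 1 -> R1=(0,1,0) value=1
Op 2: inc R0 by 5 -> R0=(5,0,0) value=5
Op 3: inc R1 by 4 -> R1=(0,5,0) value=5
Op 4: merge R1<->R2 -> R1=(0,5,0) R2=(0,5,0)
Op 5: merge R1<->R2 -> R1=(0,5,0) R2=(0,5,0)
Op 6: inc R1 by 3 -> R1=(0,8,0) value=8
Op 7: inc R1 by 1 -> R1=(0,9,0) value=9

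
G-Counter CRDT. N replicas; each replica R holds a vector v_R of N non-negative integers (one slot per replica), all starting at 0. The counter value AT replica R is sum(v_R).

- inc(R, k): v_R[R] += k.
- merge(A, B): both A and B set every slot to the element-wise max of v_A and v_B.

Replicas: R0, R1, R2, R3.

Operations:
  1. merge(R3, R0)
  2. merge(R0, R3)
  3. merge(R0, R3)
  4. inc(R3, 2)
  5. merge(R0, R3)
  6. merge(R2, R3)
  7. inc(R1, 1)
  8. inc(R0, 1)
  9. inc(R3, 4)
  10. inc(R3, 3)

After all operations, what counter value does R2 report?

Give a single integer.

Answer: 2

Derivation:
Op 1: merge R3<->R0 -> R3=(0,0,0,0) R0=(0,0,0,0)
Op 2: merge R0<->R3 -> R0=(0,0,0,0) R3=(0,0,0,0)
Op 3: merge R0<->R3 -> R0=(0,0,0,0) R3=(0,0,0,0)
Op 4: inc R3 by 2 -> R3=(0,0,0,2) value=2
Op 5: merge R0<->R3 -> R0=(0,0,0,2) R3=(0,0,0,2)
Op 6: merge R2<->R3 -> R2=(0,0,0,2) R3=(0,0,0,2)
Op 7: inc R1 by 1 -> R1=(0,1,0,0) value=1
Op 8: inc R0 by 1 -> R0=(1,0,0,2) value=3
Op 9: inc R3 by 4 -> R3=(0,0,0,6) value=6
Op 10: inc R3 by 3 -> R3=(0,0,0,9) value=9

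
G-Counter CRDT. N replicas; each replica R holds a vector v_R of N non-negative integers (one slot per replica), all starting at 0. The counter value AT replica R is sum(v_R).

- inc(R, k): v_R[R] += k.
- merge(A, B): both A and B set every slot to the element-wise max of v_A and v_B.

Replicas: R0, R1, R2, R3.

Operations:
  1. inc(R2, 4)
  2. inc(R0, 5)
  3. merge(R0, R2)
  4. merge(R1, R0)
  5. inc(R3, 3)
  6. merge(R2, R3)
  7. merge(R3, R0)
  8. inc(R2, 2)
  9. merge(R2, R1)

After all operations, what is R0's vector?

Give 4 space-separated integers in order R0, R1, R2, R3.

Answer: 5 0 4 3

Derivation:
Op 1: inc R2 by 4 -> R2=(0,0,4,0) value=4
Op 2: inc R0 by 5 -> R0=(5,0,0,0) value=5
Op 3: merge R0<->R2 -> R0=(5,0,4,0) R2=(5,0,4,0)
Op 4: merge R1<->R0 -> R1=(5,0,4,0) R0=(5,0,4,0)
Op 5: inc R3 by 3 -> R3=(0,0,0,3) value=3
Op 6: merge R2<->R3 -> R2=(5,0,4,3) R3=(5,0,4,3)
Op 7: merge R3<->R0 -> R3=(5,0,4,3) R0=(5,0,4,3)
Op 8: inc R2 by 2 -> R2=(5,0,6,3) value=14
Op 9: merge R2<->R1 -> R2=(5,0,6,3) R1=(5,0,6,3)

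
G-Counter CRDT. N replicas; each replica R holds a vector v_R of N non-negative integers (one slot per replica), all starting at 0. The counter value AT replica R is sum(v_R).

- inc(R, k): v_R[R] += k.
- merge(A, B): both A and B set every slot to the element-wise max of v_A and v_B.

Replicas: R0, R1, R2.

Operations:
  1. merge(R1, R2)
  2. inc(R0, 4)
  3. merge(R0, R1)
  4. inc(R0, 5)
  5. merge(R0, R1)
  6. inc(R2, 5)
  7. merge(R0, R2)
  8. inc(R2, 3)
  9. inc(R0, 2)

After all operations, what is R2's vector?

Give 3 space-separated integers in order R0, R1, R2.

Op 1: merge R1<->R2 -> R1=(0,0,0) R2=(0,0,0)
Op 2: inc R0 by 4 -> R0=(4,0,0) value=4
Op 3: merge R0<->R1 -> R0=(4,0,0) R1=(4,0,0)
Op 4: inc R0 by 5 -> R0=(9,0,0) value=9
Op 5: merge R0<->R1 -> R0=(9,0,0) R1=(9,0,0)
Op 6: inc R2 by 5 -> R2=(0,0,5) value=5
Op 7: merge R0<->R2 -> R0=(9,0,5) R2=(9,0,5)
Op 8: inc R2 by 3 -> R2=(9,0,8) value=17
Op 9: inc R0 by 2 -> R0=(11,0,5) value=16

Answer: 9 0 8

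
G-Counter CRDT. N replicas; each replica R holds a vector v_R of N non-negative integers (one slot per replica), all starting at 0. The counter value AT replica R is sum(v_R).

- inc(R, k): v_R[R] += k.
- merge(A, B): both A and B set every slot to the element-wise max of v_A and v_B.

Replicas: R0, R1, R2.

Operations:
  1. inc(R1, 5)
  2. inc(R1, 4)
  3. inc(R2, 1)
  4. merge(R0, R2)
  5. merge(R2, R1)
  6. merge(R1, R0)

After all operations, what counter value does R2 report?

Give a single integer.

Op 1: inc R1 by 5 -> R1=(0,5,0) value=5
Op 2: inc R1 by 4 -> R1=(0,9,0) value=9
Op 3: inc R2 by 1 -> R2=(0,0,1) value=1
Op 4: merge R0<->R2 -> R0=(0,0,1) R2=(0,0,1)
Op 5: merge R2<->R1 -> R2=(0,9,1) R1=(0,9,1)
Op 6: merge R1<->R0 -> R1=(0,9,1) R0=(0,9,1)

Answer: 10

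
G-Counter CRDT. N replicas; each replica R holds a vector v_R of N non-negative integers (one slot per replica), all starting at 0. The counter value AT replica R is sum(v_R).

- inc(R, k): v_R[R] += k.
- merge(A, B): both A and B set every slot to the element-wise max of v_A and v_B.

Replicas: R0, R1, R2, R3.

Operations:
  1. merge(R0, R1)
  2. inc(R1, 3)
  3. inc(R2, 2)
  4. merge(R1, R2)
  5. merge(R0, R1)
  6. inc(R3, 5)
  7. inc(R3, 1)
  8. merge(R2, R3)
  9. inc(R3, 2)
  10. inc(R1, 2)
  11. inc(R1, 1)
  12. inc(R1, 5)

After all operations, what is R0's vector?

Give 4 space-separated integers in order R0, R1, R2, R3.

Answer: 0 3 2 0

Derivation:
Op 1: merge R0<->R1 -> R0=(0,0,0,0) R1=(0,0,0,0)
Op 2: inc R1 by 3 -> R1=(0,3,0,0) value=3
Op 3: inc R2 by 2 -> R2=(0,0,2,0) value=2
Op 4: merge R1<->R2 -> R1=(0,3,2,0) R2=(0,3,2,0)
Op 5: merge R0<->R1 -> R0=(0,3,2,0) R1=(0,3,2,0)
Op 6: inc R3 by 5 -> R3=(0,0,0,5) value=5
Op 7: inc R3 by 1 -> R3=(0,0,0,6) value=6
Op 8: merge R2<->R3 -> R2=(0,3,2,6) R3=(0,3,2,6)
Op 9: inc R3 by 2 -> R3=(0,3,2,8) value=13
Op 10: inc R1 by 2 -> R1=(0,5,2,0) value=7
Op 11: inc R1 by 1 -> R1=(0,6,2,0) value=8
Op 12: inc R1 by 5 -> R1=(0,11,2,0) value=13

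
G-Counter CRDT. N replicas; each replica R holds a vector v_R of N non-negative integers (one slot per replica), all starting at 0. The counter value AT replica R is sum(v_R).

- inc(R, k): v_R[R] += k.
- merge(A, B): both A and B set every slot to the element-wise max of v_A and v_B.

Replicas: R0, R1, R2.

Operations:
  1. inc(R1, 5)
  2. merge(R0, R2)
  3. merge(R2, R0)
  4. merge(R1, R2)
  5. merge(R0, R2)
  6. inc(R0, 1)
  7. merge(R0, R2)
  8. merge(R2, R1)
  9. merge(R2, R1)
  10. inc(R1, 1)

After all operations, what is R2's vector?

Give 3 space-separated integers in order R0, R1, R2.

Answer: 1 5 0

Derivation:
Op 1: inc R1 by 5 -> R1=(0,5,0) value=5
Op 2: merge R0<->R2 -> R0=(0,0,0) R2=(0,0,0)
Op 3: merge R2<->R0 -> R2=(0,0,0) R0=(0,0,0)
Op 4: merge R1<->R2 -> R1=(0,5,0) R2=(0,5,0)
Op 5: merge R0<->R2 -> R0=(0,5,0) R2=(0,5,0)
Op 6: inc R0 by 1 -> R0=(1,5,0) value=6
Op 7: merge R0<->R2 -> R0=(1,5,0) R2=(1,5,0)
Op 8: merge R2<->R1 -> R2=(1,5,0) R1=(1,5,0)
Op 9: merge R2<->R1 -> R2=(1,5,0) R1=(1,5,0)
Op 10: inc R1 by 1 -> R1=(1,6,0) value=7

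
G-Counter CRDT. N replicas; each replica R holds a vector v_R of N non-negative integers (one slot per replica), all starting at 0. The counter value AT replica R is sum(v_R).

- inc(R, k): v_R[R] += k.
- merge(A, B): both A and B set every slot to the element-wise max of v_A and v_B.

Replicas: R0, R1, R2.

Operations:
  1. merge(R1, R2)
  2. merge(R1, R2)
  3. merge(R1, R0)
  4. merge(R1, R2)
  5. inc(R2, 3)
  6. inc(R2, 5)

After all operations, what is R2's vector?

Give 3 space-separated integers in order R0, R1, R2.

Answer: 0 0 8

Derivation:
Op 1: merge R1<->R2 -> R1=(0,0,0) R2=(0,0,0)
Op 2: merge R1<->R2 -> R1=(0,0,0) R2=(0,0,0)
Op 3: merge R1<->R0 -> R1=(0,0,0) R0=(0,0,0)
Op 4: merge R1<->R2 -> R1=(0,0,0) R2=(0,0,0)
Op 5: inc R2 by 3 -> R2=(0,0,3) value=3
Op 6: inc R2 by 5 -> R2=(0,0,8) value=8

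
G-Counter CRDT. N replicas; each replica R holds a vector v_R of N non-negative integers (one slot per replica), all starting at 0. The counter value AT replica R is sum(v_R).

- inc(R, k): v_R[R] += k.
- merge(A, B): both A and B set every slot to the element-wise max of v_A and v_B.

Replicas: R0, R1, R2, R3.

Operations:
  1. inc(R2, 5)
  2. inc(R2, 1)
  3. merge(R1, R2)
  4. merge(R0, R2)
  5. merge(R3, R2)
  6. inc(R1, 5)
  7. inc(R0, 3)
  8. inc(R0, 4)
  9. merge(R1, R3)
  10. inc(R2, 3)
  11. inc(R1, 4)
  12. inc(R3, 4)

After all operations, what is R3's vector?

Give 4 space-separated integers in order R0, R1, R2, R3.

Op 1: inc R2 by 5 -> R2=(0,0,5,0) value=5
Op 2: inc R2 by 1 -> R2=(0,0,6,0) value=6
Op 3: merge R1<->R2 -> R1=(0,0,6,0) R2=(0,0,6,0)
Op 4: merge R0<->R2 -> R0=(0,0,6,0) R2=(0,0,6,0)
Op 5: merge R3<->R2 -> R3=(0,0,6,0) R2=(0,0,6,0)
Op 6: inc R1 by 5 -> R1=(0,5,6,0) value=11
Op 7: inc R0 by 3 -> R0=(3,0,6,0) value=9
Op 8: inc R0 by 4 -> R0=(7,0,6,0) value=13
Op 9: merge R1<->R3 -> R1=(0,5,6,0) R3=(0,5,6,0)
Op 10: inc R2 by 3 -> R2=(0,0,9,0) value=9
Op 11: inc R1 by 4 -> R1=(0,9,6,0) value=15
Op 12: inc R3 by 4 -> R3=(0,5,6,4) value=15

Answer: 0 5 6 4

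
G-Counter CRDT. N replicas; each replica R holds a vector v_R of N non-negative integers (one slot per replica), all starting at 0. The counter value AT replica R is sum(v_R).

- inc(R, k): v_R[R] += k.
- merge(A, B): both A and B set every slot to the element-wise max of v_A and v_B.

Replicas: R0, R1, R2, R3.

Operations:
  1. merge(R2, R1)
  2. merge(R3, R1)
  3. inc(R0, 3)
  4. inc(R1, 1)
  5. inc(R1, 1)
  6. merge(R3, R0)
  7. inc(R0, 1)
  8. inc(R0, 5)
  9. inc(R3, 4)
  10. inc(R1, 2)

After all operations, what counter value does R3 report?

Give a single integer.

Op 1: merge R2<->R1 -> R2=(0,0,0,0) R1=(0,0,0,0)
Op 2: merge R3<->R1 -> R3=(0,0,0,0) R1=(0,0,0,0)
Op 3: inc R0 by 3 -> R0=(3,0,0,0) value=3
Op 4: inc R1 by 1 -> R1=(0,1,0,0) value=1
Op 5: inc R1 by 1 -> R1=(0,2,0,0) value=2
Op 6: merge R3<->R0 -> R3=(3,0,0,0) R0=(3,0,0,0)
Op 7: inc R0 by 1 -> R0=(4,0,0,0) value=4
Op 8: inc R0 by 5 -> R0=(9,0,0,0) value=9
Op 9: inc R3 by 4 -> R3=(3,0,0,4) value=7
Op 10: inc R1 by 2 -> R1=(0,4,0,0) value=4

Answer: 7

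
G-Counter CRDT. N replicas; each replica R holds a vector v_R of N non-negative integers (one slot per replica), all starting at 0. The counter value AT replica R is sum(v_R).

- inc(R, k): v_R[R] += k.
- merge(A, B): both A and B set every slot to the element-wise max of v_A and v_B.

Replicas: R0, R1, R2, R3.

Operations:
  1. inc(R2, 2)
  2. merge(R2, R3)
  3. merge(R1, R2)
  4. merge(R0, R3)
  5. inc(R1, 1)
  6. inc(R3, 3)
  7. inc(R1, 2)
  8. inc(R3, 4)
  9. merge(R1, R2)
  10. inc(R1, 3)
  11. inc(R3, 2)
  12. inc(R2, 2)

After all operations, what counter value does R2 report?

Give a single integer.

Answer: 7

Derivation:
Op 1: inc R2 by 2 -> R2=(0,0,2,0) value=2
Op 2: merge R2<->R3 -> R2=(0,0,2,0) R3=(0,0,2,0)
Op 3: merge R1<->R2 -> R1=(0,0,2,0) R2=(0,0,2,0)
Op 4: merge R0<->R3 -> R0=(0,0,2,0) R3=(0,0,2,0)
Op 5: inc R1 by 1 -> R1=(0,1,2,0) value=3
Op 6: inc R3 by 3 -> R3=(0,0,2,3) value=5
Op 7: inc R1 by 2 -> R1=(0,3,2,0) value=5
Op 8: inc R3 by 4 -> R3=(0,0,2,7) value=9
Op 9: merge R1<->R2 -> R1=(0,3,2,0) R2=(0,3,2,0)
Op 10: inc R1 by 3 -> R1=(0,6,2,0) value=8
Op 11: inc R3 by 2 -> R3=(0,0,2,9) value=11
Op 12: inc R2 by 2 -> R2=(0,3,4,0) value=7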